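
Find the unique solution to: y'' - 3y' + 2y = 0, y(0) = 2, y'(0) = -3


Characteristic roots of r² - 3r + 2 = 0 are 2, 1.
General solution y = c₁ e^(2x) + c₂ e^(x).
Apply y(0) = 2: c₁ + c₂ = 2. Apply y'(0) = -3: 2 c₁ + 1 c₂ = -3.
Solve: c₁ = -5, c₂ = 7.
Particular solution: y = -5e^(2x) + 7e^(x).


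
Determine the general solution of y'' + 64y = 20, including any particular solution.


Homogeneous part: r² + 64 = 0 ⇒ r = ±8i, so y_h = C₁cos(8x) + C₂sin(8x).
Try constant y_p = A; plug in: 64A = 20 ⇒ A = 5/16.
General solution: y = C₁cos(8x) + C₂sin(8x) + 5/16.


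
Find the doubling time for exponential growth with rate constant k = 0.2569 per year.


Exponential growth: P(t) = P₀ e^(0.2569t). Set P(t)/P₀ = 2: e^(0.2569t) = 2.
Solve: t = ln(2)/0.2569 ≈ 2.70 years.


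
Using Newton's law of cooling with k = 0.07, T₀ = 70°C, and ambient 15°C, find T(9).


Newton's law: dT/dt = -k(T - T_a) has solution T(t) = T_a + (T₀ - T_a)e^(-kt).
Plug in T_a = 15, T₀ = 70, k = 0.07, t = 9: T(9) = 15 + (55)e^(-0.63) ≈ 44.3°C.


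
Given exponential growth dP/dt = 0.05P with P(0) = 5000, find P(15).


The ODE dP/dt = 0.05P has solution P(t) = P(0)e^(0.05t).
Substitute P(0) = 5000 and t = 15: P(15) = 5000 e^(0.75) ≈ 10585.


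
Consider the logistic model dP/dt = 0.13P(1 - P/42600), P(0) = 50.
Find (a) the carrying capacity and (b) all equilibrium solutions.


Logistic ODE dP/dt = 0.13P(1 - P/42600) has equilibria where dP/dt = 0, i.e. P = 0 or P = 42600.
The coefficient (1 - P/K) = 0 when P = K, identifying K = 42600 as the carrying capacity.
(a) K = 42600; (b) equilibria P = 0 and P = 42600.


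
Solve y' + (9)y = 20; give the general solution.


P(x) = 9, Q(x) = 20; integrating factor μ = e^(9x).
(μ y)' = 20e^(9x) ⇒ μ y = (20/9)e^(9x) + C.
Divide by μ: y = 20/9 + Ce^(-9x).


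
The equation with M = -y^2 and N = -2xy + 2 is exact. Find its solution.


Check exactness: ∂M/∂y = -2y and ∂N/∂x = -2y; equal, so the equation is exact.
Integrate M with respect to x (treating y as constant): ∫M dx = -xy^2 + h(y).
Differentiate w.r.t. y and set equal to N: the x-dependent terms already match, leaving h'(y) = 2. Integrate: h(y) = 2y.
So F(x,y) = -xy^2 + 2y.
General solution: -xy^2 + 2y = C.


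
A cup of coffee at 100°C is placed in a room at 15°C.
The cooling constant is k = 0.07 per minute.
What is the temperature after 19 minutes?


Newton's law: dT/dt = -k(T - T_a) has solution T(t) = T_a + (T₀ - T_a)e^(-kt).
Plug in T_a = 15, T₀ = 100, k = 0.07, t = 19: T(19) = 15 + (85)e^(-1.33) ≈ 37.5°C.


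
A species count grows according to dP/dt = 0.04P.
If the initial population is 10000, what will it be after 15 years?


The ODE dP/dt = 0.04P has solution P(t) = P(0)e^(0.04t).
Substitute P(0) = 10000 and t = 15: P(15) = 10000 e^(0.60) ≈ 18221.


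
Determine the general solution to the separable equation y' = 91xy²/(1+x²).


Separate: dy/y² = 91x/(1+x²) dx.
Integrate LHS: ∫ dy/y² = -1/y.
Integrate RHS via u = 1+x²: (91/2)ln(1+x²) + C.
Result: -1/y = (91/2)ln(1+x²) + C.


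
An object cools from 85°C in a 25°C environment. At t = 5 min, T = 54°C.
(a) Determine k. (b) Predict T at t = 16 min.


Newton's law: T(t) = T_a + (T₀ - T_a)e^(-kt).
(a) Use T(5) = 54: (54 - 25)/(85 - 25) = e^(-k·5), so k = -ln(0.483)/5 ≈ 0.1454.
(b) Apply k to t = 16: T(16) = 25 + (60)e^(-2.327) ≈ 30.9°C.


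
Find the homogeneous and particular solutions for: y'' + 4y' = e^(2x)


Characteristic roots of r² + 4r = 0 are 0, -4.
y_h = C₁ + C₂e^(-4x).
Forcing exponent 2 is not a characteristic root; try y_p = Ae^(2x).
Substitute: A·(4 + (4)·2 + (0)) = A·12 = 1, so A = 1/12.
General solution: y = C₁ + C₂e^(-4x) + (1/12)e^(2x).


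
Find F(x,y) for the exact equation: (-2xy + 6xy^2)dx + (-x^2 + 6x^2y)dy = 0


Check exactness: ∂M/∂y = -2x + 12xy and ∂N/∂x = -2x + 12xy; equal, so the equation is exact.
Integrate M with respect to x (treating y as constant): ∫M dx = -x^2y + 3x^2y^2 + h(y).
Differentiate w.r.t. y and set equal to N: all terms match, so h'(y) = 0 and h is a constant absorbed into C.
General solution: -x^2y + 3x^2y^2 = C.


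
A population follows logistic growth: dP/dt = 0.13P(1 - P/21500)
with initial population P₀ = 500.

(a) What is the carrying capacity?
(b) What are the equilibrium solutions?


Logistic ODE dP/dt = 0.13P(1 - P/21500) has equilibria where dP/dt = 0, i.e. P = 0 or P = 21500.
The coefficient (1 - P/K) = 0 when P = K, identifying K = 21500 as the carrying capacity.
(a) K = 21500; (b) equilibria P = 0 and P = 21500.


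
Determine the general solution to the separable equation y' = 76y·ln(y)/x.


Separate: dy/[y ln(y)] = 76 dx/x.
Substitute u = ln(y): du/u = 76 dx/x.
Integrate: ln|ln(y)| = 76ln|x| + C₀, hence ln(y) = C·x^76.


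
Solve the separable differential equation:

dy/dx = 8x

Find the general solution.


Integrate both sides with respect to x: y = ∫ 8x dx = 4x^2 + C.


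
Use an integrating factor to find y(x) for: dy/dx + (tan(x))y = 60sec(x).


P(x) = tan(x) ⇒ μ = e^(∫tan(x)dx) = sec(x).
(sec(x) y)' = 60sec²(x) ⇒ sec(x) y = 60tan(x) + C.
Multiply by cos(x): y = 60sin(x) + C·cos(x).


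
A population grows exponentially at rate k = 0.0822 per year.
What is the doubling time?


Exponential growth: P(t) = P₀ e^(0.0822t). Set P(t)/P₀ = 2: e^(0.0822t) = 2.
Solve: t = ln(2)/0.0822 ≈ 8.43 years.


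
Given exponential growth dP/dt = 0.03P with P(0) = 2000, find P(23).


The ODE dP/dt = 0.03P has solution P(t) = P(0)e^(0.03t).
Substitute P(0) = 2000 and t = 23: P(23) = 2000 e^(0.69) ≈ 3987.


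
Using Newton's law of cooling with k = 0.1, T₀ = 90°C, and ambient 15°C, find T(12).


Newton's law: dT/dt = -k(T - T_a) has solution T(t) = T_a + (T₀ - T_a)e^(-kt).
Plug in T_a = 15, T₀ = 90, k = 0.1, t = 12: T(12) = 15 + (75)e^(-1.20) ≈ 37.6°C.


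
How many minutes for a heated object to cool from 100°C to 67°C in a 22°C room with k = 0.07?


From T(t) = T_a + (T₀ - T_a)e^(-kt), set T(t) = 67:
(67 - 22) / (100 - 22) = e^(-0.07t), so t = -ln(0.577)/0.07 ≈ 7.9 minutes.


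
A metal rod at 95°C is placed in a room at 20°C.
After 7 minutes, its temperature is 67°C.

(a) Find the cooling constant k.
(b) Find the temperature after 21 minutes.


Newton's law: T(t) = T_a + (T₀ - T_a)e^(-kt).
(a) Use T(7) = 67: (67 - 20)/(95 - 20) = e^(-k·7), so k = -ln(0.627)/7 ≈ 0.0668.
(b) Apply k to t = 21: T(21) = 20 + (75)e^(-1.402) ≈ 38.5°C.


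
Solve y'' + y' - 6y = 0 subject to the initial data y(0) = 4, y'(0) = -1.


Characteristic roots of r² + r - 6 = 0 are -3, 2.
General solution y = c₁ e^(-3x) + c₂ e^(2x).
Apply y(0) = 4: c₁ + c₂ = 4. Apply y'(0) = -1: -3 c₁ + 2 c₂ = -1.
Solve: c₁ = 9/5, c₂ = 11/5.
Particular solution: y = (9/5)e^(-3x) + (11/5)e^(2x).


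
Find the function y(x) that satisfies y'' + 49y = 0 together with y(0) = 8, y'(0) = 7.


Characteristic roots of r² + 49 = 0 are ±7i, so y = C₁cos(7x) + C₂sin(7x).
Apply y(0) = 8: C₁ = 8. Differentiate and apply y'(0) = 7: 7·C₂ = 7, so C₂ = 1.
Particular solution: y = 8cos(7x) + sin(7x).


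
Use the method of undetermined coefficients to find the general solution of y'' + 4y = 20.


Homogeneous part: r² + 4 = 0 ⇒ r = ±2i, so y_h = C₁cos(2x) + C₂sin(2x).
Try constant y_p = A; plug in: 4A = 20 ⇒ A = 5.
General solution: y = C₁cos(2x) + C₂sin(2x) + 5.


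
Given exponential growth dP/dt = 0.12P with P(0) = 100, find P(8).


The ODE dP/dt = 0.12P has solution P(t) = P(0)e^(0.12t).
Substitute P(0) = 100 and t = 8: P(8) = 100 e^(0.96) ≈ 261.


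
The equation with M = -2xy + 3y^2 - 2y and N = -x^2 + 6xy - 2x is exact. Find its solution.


Check exactness: ∂M/∂y = -2x + 6y - 2 and ∂N/∂x = -2x + 6y - 2; equal, so the equation is exact.
Integrate M with respect to x (treating y as constant): ∫M dx = -x^2y + 3xy^2 - 2xy + h(y).
Differentiate w.r.t. y and set equal to N: all terms match, so h'(y) = 0 and h is a constant absorbed into C.
General solution: -x^2y + 3xy^2 - 2xy = C.


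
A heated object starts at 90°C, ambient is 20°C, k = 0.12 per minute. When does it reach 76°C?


From T(t) = T_a + (T₀ - T_a)e^(-kt), set T(t) = 76:
(76 - 20) / (90 - 20) = e^(-0.12t), so t = -ln(0.800)/0.12 ≈ 1.9 minutes.


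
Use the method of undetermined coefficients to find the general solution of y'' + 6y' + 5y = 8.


Characteristic roots of r² + 6r + 5 = 0 are -5, -1.
y_h = C₁e^(-5x) + C₂e^(-x).
Constant forcing; try y_p = A. Then 5A = 8 ⇒ A = 8/5.
General solution: y = C₁e^(-5x) + C₂e^(-x) + 8/5.


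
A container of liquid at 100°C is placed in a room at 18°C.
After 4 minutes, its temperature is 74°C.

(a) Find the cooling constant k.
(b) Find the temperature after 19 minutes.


Newton's law: T(t) = T_a + (T₀ - T_a)e^(-kt).
(a) Use T(4) = 74: (74 - 18)/(100 - 18) = e^(-k·4), so k = -ln(0.683)/4 ≈ 0.0953.
(b) Apply k to t = 19: T(19) = 18 + (82)e^(-1.811) ≈ 31.4°C.


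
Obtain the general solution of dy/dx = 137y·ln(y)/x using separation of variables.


Separate: dy/[y ln(y)] = 137 dx/x.
Substitute u = ln(y): du/u = 137 dx/x.
Integrate: ln|ln(y)| = 137ln|x| + C₀, hence ln(y) = C·x^137.


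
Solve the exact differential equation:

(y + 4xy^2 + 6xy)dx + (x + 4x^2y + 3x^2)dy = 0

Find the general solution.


Check exactness: ∂M/∂y = 1 + 8xy + 6x and ∂N/∂x = 1 + 8xy + 6x; equal, so the equation is exact.
Integrate M with respect to x (treating y as constant): ∫M dx = xy + 2x^2y^2 + 3x^2y + h(y).
Differentiate w.r.t. y and set equal to N: all terms match, so h'(y) = 0 and h is a constant absorbed into C.
General solution: xy + 2x^2y^2 + 3x^2y = C.


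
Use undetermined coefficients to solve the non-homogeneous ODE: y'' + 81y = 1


Homogeneous part: r² + 81 = 0 ⇒ r = ±9i, so y_h = C₁cos(9x) + C₂sin(9x).
Try constant y_p = A; plug in: 81A = 1 ⇒ A = 1/81.
General solution: y = C₁cos(9x) + C₂sin(9x) + 1/81.


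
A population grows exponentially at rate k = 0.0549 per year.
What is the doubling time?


Exponential growth: P(t) = P₀ e^(0.0549t). Set P(t)/P₀ = 2: e^(0.0549t) = 2.
Solve: t = ln(2)/0.0549 ≈ 12.63 years.


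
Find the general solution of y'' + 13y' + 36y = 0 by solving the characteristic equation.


Characteristic equation: r² + 13r + 36 = 0.
Factor: (r + 9)(r + 4) = 0 ⇒ r = -9, -4 (distinct real).
General solution: y = C₁e^(-9x) + C₂e^(-4x).


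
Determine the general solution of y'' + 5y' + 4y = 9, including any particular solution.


Characteristic roots of r² + 5r + 4 = 0 are -4, -1.
y_h = C₁e^(-4x) + C₂e^(-x).
Constant forcing; try y_p = A. Then 4A = 9 ⇒ A = 9/4.
General solution: y = C₁e^(-4x) + C₂e^(-x) + 9/4.


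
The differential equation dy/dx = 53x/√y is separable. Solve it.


Separate: √y dy = 53x dx.
Integrate: (2/3)y^(3/2) = (53/2)x² + C.


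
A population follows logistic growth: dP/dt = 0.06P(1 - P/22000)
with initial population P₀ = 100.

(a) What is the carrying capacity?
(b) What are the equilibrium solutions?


Logistic ODE dP/dt = 0.06P(1 - P/22000) has equilibria where dP/dt = 0, i.e. P = 0 or P = 22000.
The coefficient (1 - P/K) = 0 when P = K, identifying K = 22000 as the carrying capacity.
(a) K = 22000; (b) equilibria P = 0 and P = 22000.


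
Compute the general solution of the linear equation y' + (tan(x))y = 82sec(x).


P(x) = tan(x) ⇒ μ = e^(∫tan(x)dx) = sec(x).
(sec(x) y)' = 82sec²(x) ⇒ sec(x) y = 82tan(x) + C.
Multiply by cos(x): y = 82sin(x) + C·cos(x).


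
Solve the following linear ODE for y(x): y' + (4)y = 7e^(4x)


P(x) = 4 ⇒ μ = e^(4x).
(μ y)' = 7e^(8x) ⇒ μ y = (7/8)e^(8x) + C.
Divide by μ: y = (7/8)e^(4x) + Ce^(-4x).


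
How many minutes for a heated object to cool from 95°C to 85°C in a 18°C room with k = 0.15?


From T(t) = T_a + (T₀ - T_a)e^(-kt), set T(t) = 85:
(85 - 18) / (95 - 18) = e^(-0.15t), so t = -ln(0.870)/0.15 ≈ 0.9 minutes.


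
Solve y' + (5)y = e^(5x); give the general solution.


P(x) = 5 ⇒ μ = e^(5x).
(μ y)' = e^(10x) ⇒ μ y = e^(10x)/10 + C.
Divide by μ: y = (1/10)e^(5x) + Ce^(-5x).


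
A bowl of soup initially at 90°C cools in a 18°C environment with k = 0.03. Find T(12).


Newton's law: dT/dt = -k(T - T_a) has solution T(t) = T_a + (T₀ - T_a)e^(-kt).
Plug in T_a = 18, T₀ = 90, k = 0.03, t = 12: T(12) = 18 + (72)e^(-0.36) ≈ 68.2°C.


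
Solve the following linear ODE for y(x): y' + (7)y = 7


P(x) = 7, Q(x) = 7; integrating factor μ = e^(7x).
(μ y)' = 7e^(7x) ⇒ μ y = e^(7x) + C.
Divide by μ: y = 1 + Ce^(-7x).


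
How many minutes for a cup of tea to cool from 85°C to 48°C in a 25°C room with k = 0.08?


From T(t) = T_a + (T₀ - T_a)e^(-kt), set T(t) = 48:
(48 - 25) / (85 - 25) = e^(-0.08t), so t = -ln(0.383)/0.08 ≈ 12.0 minutes.


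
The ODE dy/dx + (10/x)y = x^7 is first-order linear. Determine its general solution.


P(x) = 10/x ⇒ μ = x^10.
(x^10 y)' = x^10·x^7 = x^17.
Integrate: x^10 y = x^18/(18) + C.
Solve for y: y = (1/18)x^8 + C/x^10.


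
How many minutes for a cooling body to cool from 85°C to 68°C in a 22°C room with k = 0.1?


From T(t) = T_a + (T₀ - T_a)e^(-kt), set T(t) = 68:
(68 - 22) / (85 - 22) = e^(-0.1t), so t = -ln(0.730)/0.1 ≈ 3.1 minutes.


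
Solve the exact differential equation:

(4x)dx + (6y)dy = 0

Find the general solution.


Check exactness: ∂M/∂y = 0 and ∂N/∂x = 0; equal, so the equation is exact.
Integrate M with respect to x (treating y as constant): ∫M dx = 2x^2 + h(y).
Differentiate w.r.t. y and set equal to N: the x-dependent terms already match, leaving h'(y) = 6y. Integrate: h(y) = 3y^2.
So F(x,y) = 2x^2 + 3y^2.
General solution: 2x^2 + 3y^2 = C.


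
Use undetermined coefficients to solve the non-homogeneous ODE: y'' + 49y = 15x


Homogeneous: r² + 49 = 0 ⇒ r = ±7i, y_h = C₁cos(7x) + C₂sin(7x).
Polynomial forcing; try y_p = Ax + B. Then y_p'' + 49 y_p = 49(Ax + B) = 15x, so B = 0 and A = 15/49.
General solution: y = C₁cos(7x) + C₂sin(7x) + (15/49)x.


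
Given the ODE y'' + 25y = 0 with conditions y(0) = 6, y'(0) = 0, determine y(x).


Characteristic roots of r² + 25 = 0 are ±5i, so y = C₁cos(5x) + C₂sin(5x).
Apply y(0) = 6: C₁ = 6. Differentiate and apply y'(0) = 0: 5·C₂ = 0, so C₂ = 0.
Particular solution: y = 6cos(5x).


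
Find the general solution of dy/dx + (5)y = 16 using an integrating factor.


P(x) = 5, Q(x) = 16; integrating factor μ = e^(5x).
(μ y)' = 16e^(5x) ⇒ μ y = (16/5)e^(5x) + C.
Divide by μ: y = 16/5 + Ce^(-5x).


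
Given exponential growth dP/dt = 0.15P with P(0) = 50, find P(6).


The ODE dP/dt = 0.15P has solution P(t) = P(0)e^(0.15t).
Substitute P(0) = 50 and t = 6: P(6) = 50 e^(0.90) ≈ 123.


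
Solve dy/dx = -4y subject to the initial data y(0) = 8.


General solution of y' = -4y is y = Ce^(-4x).
Apply y(0) = 8: C = 8.
Particular solution: y = 8e^(-4x).


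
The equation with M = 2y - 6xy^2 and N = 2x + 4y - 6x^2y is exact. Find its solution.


Check exactness: ∂M/∂y = 2 - 12xy and ∂N/∂x = 2 - 12xy; equal, so the equation is exact.
Integrate M with respect to x (treating y as constant): ∫M dx = 2xy - 3x^2y^2 + h(y).
Differentiate w.r.t. y and set equal to N: the x-dependent terms already match, leaving h'(y) = 4y. Integrate: h(y) = 2y^2.
So F(x,y) = 2xy + 2y^2 - 3x^2y^2.
General solution: 2xy + 2y^2 - 3x^2y^2 = C.


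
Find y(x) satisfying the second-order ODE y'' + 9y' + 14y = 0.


Characteristic equation: r² + 9r + 14 = 0.
Factor: (r + 7)(r + 2) = 0 ⇒ r = -7, -2 (distinct real).
General solution: y = C₁e^(-7x) + C₂e^(-2x).


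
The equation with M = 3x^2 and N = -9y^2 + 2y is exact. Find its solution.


Check exactness: ∂M/∂y = 0 and ∂N/∂x = 0; equal, so the equation is exact.
Integrate M with respect to x (treating y as constant): ∫M dx = x^3 + h(y).
Differentiate w.r.t. y and set equal to N: the x-dependent terms already match, leaving h'(y) = -9y^2 + 2y. Integrate: h(y) = -3y^3 + y^2.
So F(x,y) = -3y^3 + x^3 + y^2.
General solution: -3y^3 + x^3 + y^2 = C.


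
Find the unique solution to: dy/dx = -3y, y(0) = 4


General solution of y' = -3y is y = Ce^(-3x).
Apply y(0) = 4: C = 4.
Particular solution: y = 4e^(-3x).


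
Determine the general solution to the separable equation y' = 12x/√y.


Separate: √y dy = 12x dx.
Integrate: (2/3)y^(3/2) = 6x² + C.


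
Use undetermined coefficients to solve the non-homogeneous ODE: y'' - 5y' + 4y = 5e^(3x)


Characteristic roots of r² - 5r + 4 = 0 are 4, 1.
y_h = C₁e^(4x) + C₂e^(x).
Forcing exponent 3 is not a characteristic root; try y_p = Ae^(3x).
Substitute: A·(9 + (-5)·3 + (4)) = A·-2 = 5, so A = -5/2.
General solution: y = C₁e^(4x) + C₂e^(x) - (5/2)e^(3x).


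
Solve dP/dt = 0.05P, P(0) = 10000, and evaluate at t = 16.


The ODE dP/dt = 0.05P has solution P(t) = P(0)e^(0.05t).
Substitute P(0) = 10000 and t = 16: P(16) = 10000 e^(0.80) ≈ 22255.


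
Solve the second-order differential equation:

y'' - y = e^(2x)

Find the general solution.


Characteristic roots of r² - 1 = 0 are 1, -1.
y_h = C₁e^(x) + C₂e^(-x).
Forcing exponent 2 is not a characteristic root; try y_p = Ae^(2x).
Substitute: A·(4 + (0)·2 + (-1)) = A·3 = 1, so A = 1/3.
General solution: y = C₁e^(x) + C₂e^(-x) + (1/3)e^(2x).


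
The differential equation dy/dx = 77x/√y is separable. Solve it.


Separate: √y dy = 77x dx.
Integrate: (2/3)y^(3/2) = (77/2)x² + C.


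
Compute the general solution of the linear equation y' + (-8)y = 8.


P(x) = -8 ⇒ μ = e^(-8x).
(μ y)' = 8e^(-8x) ⇒ μ y = -e^(-8x) + C.
Divide by μ: y = -1 + Ce^(8x).


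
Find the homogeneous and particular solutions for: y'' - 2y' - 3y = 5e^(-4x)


Characteristic roots of r² - 2r - 3 = 0 are 3, -1.
y_h = C₁e^(3x) + C₂e^(-x).
Forcing exponent -4 is not a characteristic root; try y_p = Ae^(-4x).
Substitute: A·(16 + (-2)·-4 + (-3)) = A·21 = 5, so A = 5/21.
General solution: y = C₁e^(3x) + C₂e^(-x) + (5/21)e^(-4x).


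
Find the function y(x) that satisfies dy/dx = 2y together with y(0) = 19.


General solution of y' = 2y is y = Ce^(2x).
Apply y(0) = 19: C = 19.
Particular solution: y = 19e^(2x).


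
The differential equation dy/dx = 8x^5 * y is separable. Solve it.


Separate variables: dy/y = 8x^5 dx.
Integrate: ln|y| = (4/3)x^6 + C₀.
Exponentiate: y = Ce^((4/3)x^6).


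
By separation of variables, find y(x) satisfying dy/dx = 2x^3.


Integrate both sides with respect to x: y = ∫ 2x^3 dx = (1/2)x^4 + C.


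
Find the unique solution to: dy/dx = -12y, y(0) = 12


General solution of y' = -12y is y = Ce^(-12x).
Apply y(0) = 12: C = 12.
Particular solution: y = 12e^(-12x).


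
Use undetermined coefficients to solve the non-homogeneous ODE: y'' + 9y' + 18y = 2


Characteristic roots of r² + 9r + 18 = 0 are -6, -3.
y_h = C₁e^(-6x) + C₂e^(-3x).
Constant forcing; try y_p = A. Then 18A = 2 ⇒ A = 1/9.
General solution: y = C₁e^(-6x) + C₂e^(-3x) + 1/9.


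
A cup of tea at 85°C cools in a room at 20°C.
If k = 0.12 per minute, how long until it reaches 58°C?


From T(t) = T_a + (T₀ - T_a)e^(-kt), set T(t) = 58:
(58 - 20) / (85 - 20) = e^(-0.12t), so t = -ln(0.585)/0.12 ≈ 4.5 minutes.


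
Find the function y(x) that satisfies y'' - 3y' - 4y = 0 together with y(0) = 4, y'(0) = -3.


Characteristic roots of r² - 3r - 4 = 0 are -1, 4.
General solution y = c₁ e^(-x) + c₂ e^(4x).
Apply y(0) = 4: c₁ + c₂ = 4. Apply y'(0) = -3: -1 c₁ + 4 c₂ = -3.
Solve: c₁ = 19/5, c₂ = 1/5.
Particular solution: y = (19/5)e^(-x) + (1/5)e^(4x).


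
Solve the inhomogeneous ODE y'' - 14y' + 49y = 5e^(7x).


Characteristic polynomial (r - 7)² = 0; repeated root r = 7.
y_h = (C₁ + C₂x)e^(7x). Forcing matches the repeated root (resonance), so try y_p = Ax² e^(7x).
Substitute and solve for A: 2A = 5, so A = 5/2.
General solution: y = (C₁ + C₂x + (5/2)x²)e^(7x).


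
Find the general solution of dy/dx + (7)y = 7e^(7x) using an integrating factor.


P(x) = 7 ⇒ μ = e^(7x).
(μ y)' = 7e^(14x) ⇒ μ y = (7/14)e^(14x) + C.
Divide by μ: y = (1/2)e^(7x) + Ce^(-7x).


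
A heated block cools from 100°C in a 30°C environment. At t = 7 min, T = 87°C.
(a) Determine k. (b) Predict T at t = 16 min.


Newton's law: T(t) = T_a + (T₀ - T_a)e^(-kt).
(a) Use T(7) = 87: (87 - 30)/(100 - 30) = e^(-k·7), so k = -ln(0.814)/7 ≈ 0.0293.
(b) Apply k to t = 16: T(16) = 30 + (70)e^(-0.470) ≈ 73.8°C.


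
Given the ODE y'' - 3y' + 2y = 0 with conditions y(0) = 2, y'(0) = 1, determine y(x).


Characteristic roots of r² - 3r + 2 = 0 are 2, 1.
General solution y = c₁ e^(2x) + c₂ e^(x).
Apply y(0) = 2: c₁ + c₂ = 2. Apply y'(0) = 1: 2 c₁ + 1 c₂ = 1.
Solve: c₁ = -1, c₂ = 3.
Particular solution: y = -e^(2x) + 3e^(x).


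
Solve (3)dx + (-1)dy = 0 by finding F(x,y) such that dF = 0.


Check exactness: ∂M/∂y = 0 and ∂N/∂x = 0; equal, so the equation is exact.
Integrate M with respect to x (treating y as constant): ∫M dx = 3x + h(y).
Differentiate w.r.t. y and set equal to N: the x-dependent terms already match, leaving h'(y) = -1. Integrate: h(y) = -y.
So F(x,y) = 3x - y.
General solution: 3x - y = C.


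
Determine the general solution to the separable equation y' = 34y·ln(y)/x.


Separate: dy/[y ln(y)] = 34 dx/x.
Substitute u = ln(y): du/u = 34 dx/x.
Integrate: ln|ln(y)| = 34ln|x| + C₀, hence ln(y) = C·x^34.


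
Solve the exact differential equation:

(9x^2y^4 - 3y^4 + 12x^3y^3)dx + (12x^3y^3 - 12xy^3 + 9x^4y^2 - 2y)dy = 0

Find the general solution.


Check exactness: ∂M/∂y = 36x^2y^3 - 12y^3 + 36x^3y^2 and ∂N/∂x = 36x^2y^3 - 12y^3 + 36x^3y^2; equal, so the equation is exact.
Integrate M with respect to x (treating y as constant): ∫M dx = 3x^3y^4 - 3xy^4 + 3x^4y^3 + h(y).
Differentiate w.r.t. y and set equal to N: the x-dependent terms already match, leaving h'(y) = -2y. Integrate: h(y) = -y^2.
So F(x,y) = 3x^3y^4 - 3xy^4 + 3x^4y^3 - y^2.
General solution: 3x^3y^4 - 3xy^4 + 3x^4y^3 - y^2 = C.


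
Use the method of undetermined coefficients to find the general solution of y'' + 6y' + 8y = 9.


Characteristic roots of r² + 6r + 8 = 0 are -4, -2.
y_h = C₁e^(-4x) + C₂e^(-2x).
Constant forcing; try y_p = A. Then 8A = 9 ⇒ A = 9/8.
General solution: y = C₁e^(-4x) + C₂e^(-2x) + 9/8.


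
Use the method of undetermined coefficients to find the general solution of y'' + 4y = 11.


Homogeneous part: r² + 4 = 0 ⇒ r = ±2i, so y_h = C₁cos(2x) + C₂sin(2x).
Try constant y_p = A; plug in: 4A = 11 ⇒ A = 11/4.
General solution: y = C₁cos(2x) + C₂sin(2x) + 11/4.


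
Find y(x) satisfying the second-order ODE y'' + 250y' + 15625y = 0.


Characteristic equation: r² + 250r + 15625 = 0, i.e. (r + 125)² = 0.
Repeated root r = -125; include an x factor for the second linearly independent solution.
General solution: y = (C₁ + C₂x)e^(-125x).


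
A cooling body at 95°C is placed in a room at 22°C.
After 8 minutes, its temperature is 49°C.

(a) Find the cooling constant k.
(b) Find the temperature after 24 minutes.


Newton's law: T(t) = T_a + (T₀ - T_a)e^(-kt).
(a) Use T(8) = 49: (49 - 22)/(95 - 22) = e^(-k·8), so k = -ln(0.370)/8 ≈ 0.1243.
(b) Apply k to t = 24: T(24) = 22 + (73)e^(-2.984) ≈ 25.7°C.


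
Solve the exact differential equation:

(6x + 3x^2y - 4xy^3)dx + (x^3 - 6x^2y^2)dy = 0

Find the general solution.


Check exactness: ∂M/∂y = 3x^2 - 12xy^2 and ∂N/∂x = 3x^2 - 12xy^2; equal, so the equation is exact.
Integrate M with respect to x (treating y as constant): ∫M dx = 3x^2 + x^3y - 2x^2y^3 + h(y).
Differentiate w.r.t. y and set equal to N: all terms match, so h'(y) = 0 and h is a constant absorbed into C.
General solution: 3x^2 + x^3y - 2x^2y^3 = C.


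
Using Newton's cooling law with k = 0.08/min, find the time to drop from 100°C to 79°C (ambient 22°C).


From T(t) = T_a + (T₀ - T_a)e^(-kt), set T(t) = 79:
(79 - 22) / (100 - 22) = e^(-0.08t), so t = -ln(0.731)/0.08 ≈ 3.9 minutes.


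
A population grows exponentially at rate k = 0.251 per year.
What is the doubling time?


Exponential growth: P(t) = P₀ e^(0.251t). Set P(t)/P₀ = 2: e^(0.251t) = 2.
Solve: t = ln(2)/0.251 ≈ 2.76 years.


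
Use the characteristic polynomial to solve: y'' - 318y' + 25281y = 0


Characteristic equation: r² - 318r + 25281 = 0, i.e. (r - 159)² = 0.
Repeated root r = 159; include an x factor for the second linearly independent solution.
General solution: y = (C₁ + C₂x)e^(159x).


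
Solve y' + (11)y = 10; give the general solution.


P(x) = 11, Q(x) = 10; integrating factor μ = e^(11x).
(μ y)' = 10e^(11x) ⇒ μ y = (10/11)e^(11x) + C.
Divide by μ: y = 10/11 + Ce^(-11x).


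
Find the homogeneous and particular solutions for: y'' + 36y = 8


Homogeneous part: r² + 36 = 0 ⇒ r = ±6i, so y_h = C₁cos(6x) + C₂sin(6x).
Try constant y_p = A; plug in: 36A = 8 ⇒ A = 2/9.
General solution: y = C₁cos(6x) + C₂sin(6x) + 2/9.


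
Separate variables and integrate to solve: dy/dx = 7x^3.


Integrate both sides with respect to x: y = ∫ 7x^3 dx = (7/4)x^4 + C.


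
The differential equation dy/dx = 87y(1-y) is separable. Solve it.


Separate: dy/[y(1-y)] = 87 dx.
Partial fractions: 1/[y(1-y)] = 1/y + 1/(1-y).
Integrate: ln|y/(1-y)| = 87x + C₀.
Solve for y: y = 1/(1 + Ce^(-87x)).


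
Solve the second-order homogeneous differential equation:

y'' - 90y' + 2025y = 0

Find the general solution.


Characteristic equation: r² - 90r + 2025 = 0, i.e. (r - 45)² = 0.
Repeated root r = 45; include an x factor for the second linearly independent solution.
General solution: y = (C₁ + C₂x)e^(45x).


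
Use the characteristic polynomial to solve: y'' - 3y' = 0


Characteristic equation: r² - 3r = 0.
Factor: (r - 0)(r - 3) = 0 ⇒ r = 0, 3 (distinct real).
General solution: y = C₁ + C₂e^(3x).


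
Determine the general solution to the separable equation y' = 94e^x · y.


Separate variables: dy/y = 94e^x dx.
Integrate: ln|y| = 94e^x + C₀.
Exponentiate: y = Ce^(94e^x).


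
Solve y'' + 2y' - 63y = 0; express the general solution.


Characteristic equation: r² + 2r - 63 = 0.
Factor: (r - 7)(r + 9) = 0 ⇒ r = 7, -9 (distinct real).
General solution: y = C₁e^(7x) + C₂e^(-9x).


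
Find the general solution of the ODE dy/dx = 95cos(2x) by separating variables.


g(y) = 1, so integrate directly: y = ∫ 95cos(2x) dx = (95/2)sin(2x) + C.


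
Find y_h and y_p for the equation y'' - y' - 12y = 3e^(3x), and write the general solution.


Characteristic roots of r² - r - 12 = 0 are -3, 4.
y_h = C₁e^(-3x) + C₂e^(4x).
Forcing exponent 3 is not a characteristic root; try y_p = Ae^(3x).
Substitute: A·(9 + (-1)·3 + (-12)) = A·-6 = 3, so A = -1/2.
General solution: y = C₁e^(-3x) + C₂e^(4x) - (1/2)e^(3x).


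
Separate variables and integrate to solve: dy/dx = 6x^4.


Integrate both sides with respect to x: y = ∫ 6x^4 dx = (6/5)x^5 + C.


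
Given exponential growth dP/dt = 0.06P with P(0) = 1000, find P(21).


The ODE dP/dt = 0.06P has solution P(t) = P(0)e^(0.06t).
Substitute P(0) = 1000 and t = 21: P(21) = 1000 e^(1.26) ≈ 3525.


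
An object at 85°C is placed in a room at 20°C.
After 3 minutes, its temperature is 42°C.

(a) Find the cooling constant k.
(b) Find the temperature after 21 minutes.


Newton's law: T(t) = T_a + (T₀ - T_a)e^(-kt).
(a) Use T(3) = 42: (42 - 20)/(85 - 20) = e^(-k·3), so k = -ln(0.338)/3 ≈ 0.3611.
(b) Apply k to t = 21: T(21) = 20 + (65)e^(-7.583) ≈ 20.0°C.


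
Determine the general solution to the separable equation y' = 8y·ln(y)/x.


Separate: dy/[y ln(y)] = 8 dx/x.
Substitute u = ln(y): du/u = 8 dx/x.
Integrate: ln|ln(y)| = 8ln|x| + C₀, hence ln(y) = C·x^8.


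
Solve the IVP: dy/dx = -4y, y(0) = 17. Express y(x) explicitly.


General solution of y' = -4y is y = Ce^(-4x).
Apply y(0) = 17: C = 17.
Particular solution: y = 17e^(-4x).


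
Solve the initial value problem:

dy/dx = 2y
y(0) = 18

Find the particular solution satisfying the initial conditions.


General solution of y' = 2y is y = Ce^(2x).
Apply y(0) = 18: C = 18.
Particular solution: y = 18e^(2x).


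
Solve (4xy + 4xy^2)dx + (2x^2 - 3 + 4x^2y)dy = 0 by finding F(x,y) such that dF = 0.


Check exactness: ∂M/∂y = 4x + 8xy and ∂N/∂x = 4x + 8xy; equal, so the equation is exact.
Integrate M with respect to x (treating y as constant): ∫M dx = 2x^2y + 2x^2y^2 + h(y).
Differentiate w.r.t. y and set equal to N: the x-dependent terms already match, leaving h'(y) = -3. Integrate: h(y) = -3y.
So F(x,y) = 2x^2y - 3y + 2x^2y^2.
General solution: 2x^2y - 3y + 2x^2y^2 = C.


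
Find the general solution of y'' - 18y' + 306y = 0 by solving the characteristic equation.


Characteristic equation: r² - 18r + 306 = 0.
Discriminant is negative; roots r = 9 ± 15i (complex conjugate pair).
General solution uses e^(α x)(C₁ cos(β x) + C₂ sin(β x)): y = e^(9x)(C₁cos(15x) + C₂sin(15x)).


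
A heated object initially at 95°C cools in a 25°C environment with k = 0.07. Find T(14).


Newton's law: dT/dt = -k(T - T_a) has solution T(t) = T_a + (T₀ - T_a)e^(-kt).
Plug in T_a = 25, T₀ = 95, k = 0.07, t = 14: T(14) = 25 + (70)e^(-0.98) ≈ 51.3°C.


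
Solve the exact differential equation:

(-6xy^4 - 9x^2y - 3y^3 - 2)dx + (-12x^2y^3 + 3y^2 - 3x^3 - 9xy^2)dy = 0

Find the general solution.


Check exactness: ∂M/∂y = -24xy^3 - 9x^2 - 9y^2 and ∂N/∂x = -24xy^3 - 9x^2 - 9y^2; equal, so the equation is exact.
Integrate M with respect to x (treating y as constant): ∫M dx = -3x^2y^4 - 3x^3y - 3xy^3 - 2x + h(y).
Differentiate w.r.t. y and set equal to N: the x-dependent terms already match, leaving h'(y) = 3y^2. Integrate: h(y) = y^3.
So F(x,y) = -3x^2y^4 + y^3 - 3x^3y - 3xy^3 - 2x.
General solution: -3x^2y^4 + y^3 - 3x^3y - 3xy^3 - 2x = C.


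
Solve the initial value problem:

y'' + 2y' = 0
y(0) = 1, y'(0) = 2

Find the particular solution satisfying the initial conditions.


Characteristic roots of r² + 2r = 0 are -2, 0.
General solution y = c₁ e^(-2x) + c₂.
Apply y(0) = 1: c₁ + c₂ = 1. Apply y'(0) = 2: -2 c₁ + 0 c₂ = 2.
Solve: c₁ = -1, c₂ = 2.
Particular solution: y = -e^(-2x) + 2.


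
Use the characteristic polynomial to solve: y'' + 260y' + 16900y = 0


Characteristic equation: r² + 260r + 16900 = 0, i.e. (r + 130)² = 0.
Repeated root r = -130; include an x factor for the second linearly independent solution.
General solution: y = (C₁ + C₂x)e^(-130x).


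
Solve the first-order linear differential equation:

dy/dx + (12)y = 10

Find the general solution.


P(x) = 12, Q(x) = 10; integrating factor μ = e^(12x).
(μ y)' = 10e^(12x) ⇒ μ y = (5/6)e^(12x) + C.
Divide by μ: y = 5/6 + Ce^(-12x).


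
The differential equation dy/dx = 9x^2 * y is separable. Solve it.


Separate variables: dy/y = 9x^2 dx.
Integrate: ln|y| = 3x^3 + C₀.
Exponentiate: y = Ce^(3x^3).


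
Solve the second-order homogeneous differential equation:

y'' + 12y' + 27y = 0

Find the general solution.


Characteristic equation: r² + 12r + 27 = 0.
Factor: (r + 3)(r + 9) = 0 ⇒ r = -3, -9 (distinct real).
General solution: y = C₁e^(-3x) + C₂e^(-9x).


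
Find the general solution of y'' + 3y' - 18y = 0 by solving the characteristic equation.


Characteristic equation: r² + 3r - 18 = 0.
Factor: (r - 3)(r + 6) = 0 ⇒ r = 3, -6 (distinct real).
General solution: y = C₁e^(3x) + C₂e^(-6x).


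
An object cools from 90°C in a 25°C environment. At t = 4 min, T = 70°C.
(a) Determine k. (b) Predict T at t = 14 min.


Newton's law: T(t) = T_a + (T₀ - T_a)e^(-kt).
(a) Use T(4) = 70: (70 - 25)/(90 - 25) = e^(-k·4), so k = -ln(0.692)/4 ≈ 0.0919.
(b) Apply k to t = 14: T(14) = 25 + (65)e^(-1.287) ≈ 42.9°C.


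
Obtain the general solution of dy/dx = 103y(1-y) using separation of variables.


Separate: dy/[y(1-y)] = 103 dx.
Partial fractions: 1/[y(1-y)] = 1/y + 1/(1-y).
Integrate: ln|y/(1-y)| = 103x + C₀.
Solve for y: y = 1/(1 + Ce^(-103x)).


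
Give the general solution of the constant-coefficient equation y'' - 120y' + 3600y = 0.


Characteristic equation: r² - 120r + 3600 = 0, i.e. (r - 60)² = 0.
Repeated root r = 60; include an x factor for the second linearly independent solution.
General solution: y = (C₁ + C₂x)e^(60x).


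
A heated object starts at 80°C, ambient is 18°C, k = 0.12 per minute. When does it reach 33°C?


From T(t) = T_a + (T₀ - T_a)e^(-kt), set T(t) = 33:
(33 - 18) / (80 - 18) = e^(-0.12t), so t = -ln(0.242)/0.12 ≈ 11.8 minutes.


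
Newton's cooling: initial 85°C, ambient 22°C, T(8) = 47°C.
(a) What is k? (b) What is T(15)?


Newton's law: T(t) = T_a + (T₀ - T_a)e^(-kt).
(a) Use T(8) = 47: (47 - 22)/(85 - 22) = e^(-k·8), so k = -ln(0.397)/8 ≈ 0.1155.
(b) Apply k to t = 15: T(15) = 22 + (63)e^(-1.733) ≈ 33.1°C.


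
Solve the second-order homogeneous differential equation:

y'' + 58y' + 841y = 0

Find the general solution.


Characteristic equation: r² + 58r + 841 = 0, i.e. (r + 29)² = 0.
Repeated root r = -29; include an x factor for the second linearly independent solution.
General solution: y = (C₁ + C₂x)e^(-29x).


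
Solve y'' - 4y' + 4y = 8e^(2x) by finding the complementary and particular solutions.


Characteristic polynomial (r - 2)² = 0; repeated root r = 2.
y_h = (C₁ + C₂x)e^(2x). Forcing matches the repeated root (resonance), so try y_p = Ax² e^(2x).
Substitute and solve for A: 2A = 8, so A = 4.
General solution: y = (C₁ + C₂x + 4x²)e^(2x).


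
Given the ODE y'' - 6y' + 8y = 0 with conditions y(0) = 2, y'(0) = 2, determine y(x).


Characteristic roots of r² - 6r + 8 = 0 are 2, 4.
General solution y = c₁ e^(2x) + c₂ e^(4x).
Apply y(0) = 2: c₁ + c₂ = 2. Apply y'(0) = 2: 2 c₁ + 4 c₂ = 2.
Solve: c₁ = 3, c₂ = -1.
Particular solution: y = 3e^(2x) - e^(4x).


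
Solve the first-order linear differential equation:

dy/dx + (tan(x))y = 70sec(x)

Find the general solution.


P(x) = tan(x) ⇒ μ = e^(∫tan(x)dx) = sec(x).
(sec(x) y)' = 70sec²(x) ⇒ sec(x) y = 70tan(x) + C.
Multiply by cos(x): y = 70sin(x) + C·cos(x).


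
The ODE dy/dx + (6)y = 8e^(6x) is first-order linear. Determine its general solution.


P(x) = 6 ⇒ μ = e^(6x).
(μ y)' = 8e^(12x) ⇒ μ y = (8/12)e^(12x) + C.
Divide by μ: y = (2/3)e^(6x) + Ce^(-6x).


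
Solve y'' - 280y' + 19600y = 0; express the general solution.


Characteristic equation: r² - 280r + 19600 = 0, i.e. (r - 140)² = 0.
Repeated root r = 140; include an x factor for the second linearly independent solution.
General solution: y = (C₁ + C₂x)e^(140x).


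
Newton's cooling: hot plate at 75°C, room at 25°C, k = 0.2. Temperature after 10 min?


Newton's law: dT/dt = -k(T - T_a) has solution T(t) = T_a + (T₀ - T_a)e^(-kt).
Plug in T_a = 25, T₀ = 75, k = 0.2, t = 10: T(10) = 25 + (50)e^(-2.00) ≈ 31.8°C.


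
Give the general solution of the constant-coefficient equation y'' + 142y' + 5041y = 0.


Characteristic equation: r² + 142r + 5041 = 0, i.e. (r + 71)² = 0.
Repeated root r = -71; include an x factor for the second linearly independent solution.
General solution: y = (C₁ + C₂x)e^(-71x).


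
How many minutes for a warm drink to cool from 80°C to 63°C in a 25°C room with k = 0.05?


From T(t) = T_a + (T₀ - T_a)e^(-kt), set T(t) = 63:
(63 - 25) / (80 - 25) = e^(-0.05t), so t = -ln(0.691)/0.05 ≈ 7.4 minutes.


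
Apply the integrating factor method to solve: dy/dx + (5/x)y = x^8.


P(x) = 5/x ⇒ μ = x^5.
(x^5 y)' = x^13 ⇒ x^5 y = x^14/(14) + C.
Solve for y: y = (1/14)x^9 + C/x^5.


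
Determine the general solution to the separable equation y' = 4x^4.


Integrate both sides with respect to x: y = ∫ 4x^4 dx = (4/5)x^5 + C.


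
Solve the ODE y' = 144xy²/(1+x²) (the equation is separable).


Separate: dy/y² = 144x/(1+x²) dx.
Integrate LHS: ∫ dy/y² = -1/y.
Integrate RHS via u = 1+x²: 72ln(1+x²) + C.
Result: -1/y = 72ln(1+x²) + C.


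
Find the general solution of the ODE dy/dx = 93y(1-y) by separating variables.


Separate: dy/[y(1-y)] = 93 dx.
Partial fractions: 1/[y(1-y)] = 1/y + 1/(1-y).
Integrate: ln|y/(1-y)| = 93x + C₀.
Solve for y: y = 1/(1 + Ce^(-93x)).


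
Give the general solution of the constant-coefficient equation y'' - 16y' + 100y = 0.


Characteristic equation: r² - 16r + 100 = 0.
Discriminant is negative; roots r = 8 ± 6i (complex conjugate pair).
General solution uses e^(α x)(C₁ cos(β x) + C₂ sin(β x)): y = e^(8x)(C₁cos(6x) + C₂sin(6x)).


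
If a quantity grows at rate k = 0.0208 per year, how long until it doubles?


Exponential growth: P(t) = P₀ e^(0.0208t). Set P(t)/P₀ = 2: e^(0.0208t) = 2.
Solve: t = ln(2)/0.0208 ≈ 33.32 years.


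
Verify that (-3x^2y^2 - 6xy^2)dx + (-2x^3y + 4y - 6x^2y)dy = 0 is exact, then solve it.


Check exactness: ∂M/∂y = -6x^2y - 12xy and ∂N/∂x = -6x^2y - 12xy; equal, so the equation is exact.
Integrate M with respect to x (treating y as constant): ∫M dx = -x^3y^2 - 3x^2y^2 + h(y).
Differentiate w.r.t. y and set equal to N: the x-dependent terms already match, leaving h'(y) = 4y. Integrate: h(y) = 2y^2.
So F(x,y) = -x^3y^2 + 2y^2 - 3x^2y^2.
General solution: -x^3y^2 + 2y^2 - 3x^2y^2 = C.


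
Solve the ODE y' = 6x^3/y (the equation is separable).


Separate variables: y dy = 6x^3 dx.
Integrate both sides: y²/2 = (3/2)x^4 + C₀.
Multiply by 2: y² = 3x^4 + C.


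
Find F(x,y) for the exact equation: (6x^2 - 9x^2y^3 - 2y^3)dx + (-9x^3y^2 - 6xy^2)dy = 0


Check exactness: ∂M/∂y = -27x^2y^2 - 6y^2 and ∂N/∂x = -27x^2y^2 - 6y^2; equal, so the equation is exact.
Integrate M with respect to x (treating y as constant): ∫M dx = 2x^3 - 3x^3y^3 - 2xy^3 + h(y).
Differentiate w.r.t. y and set equal to N: all terms match, so h'(y) = 0 and h is a constant absorbed into C.
General solution: 2x^3 - 3x^3y^3 - 2xy^3 = C.


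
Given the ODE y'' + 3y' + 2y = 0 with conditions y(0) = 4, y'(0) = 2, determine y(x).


Characteristic roots of r² + 3r + 2 = 0 are -1, -2.
General solution y = c₁ e^(-x) + c₂ e^(-2x).
Apply y(0) = 4: c₁ + c₂ = 4. Apply y'(0) = 2: -1 c₁ - 2 c₂ = 2.
Solve: c₁ = 10, c₂ = -6.
Particular solution: y = 10e^(-x) - 6e^(-2x).


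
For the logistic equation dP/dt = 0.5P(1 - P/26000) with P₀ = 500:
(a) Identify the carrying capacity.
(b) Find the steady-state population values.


Logistic ODE dP/dt = 0.5P(1 - P/26000) has equilibria where dP/dt = 0, i.e. P = 0 or P = 26000.
The coefficient (1 - P/K) = 0 when P = K, identifying K = 26000 as the carrying capacity.
(a) K = 26000; (b) equilibria P = 0 and P = 26000.


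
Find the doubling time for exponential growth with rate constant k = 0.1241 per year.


Exponential growth: P(t) = P₀ e^(0.1241t). Set P(t)/P₀ = 2: e^(0.1241t) = 2.
Solve: t = ln(2)/0.1241 ≈ 5.59 years.


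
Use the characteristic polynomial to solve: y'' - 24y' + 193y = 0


Characteristic equation: r² - 24r + 193 = 0.
Discriminant is negative; roots r = 12 ± 7i (complex conjugate pair).
General solution uses e^(α x)(C₁ cos(β x) + C₂ sin(β x)): y = e^(12x)(C₁cos(7x) + C₂sin(7x)).


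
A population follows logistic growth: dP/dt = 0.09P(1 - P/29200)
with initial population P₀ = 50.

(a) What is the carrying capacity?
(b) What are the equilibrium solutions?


Logistic ODE dP/dt = 0.09P(1 - P/29200) has equilibria where dP/dt = 0, i.e. P = 0 or P = 29200.
The coefficient (1 - P/K) = 0 when P = K, identifying K = 29200 as the carrying capacity.
(a) K = 29200; (b) equilibria P = 0 and P = 29200.
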